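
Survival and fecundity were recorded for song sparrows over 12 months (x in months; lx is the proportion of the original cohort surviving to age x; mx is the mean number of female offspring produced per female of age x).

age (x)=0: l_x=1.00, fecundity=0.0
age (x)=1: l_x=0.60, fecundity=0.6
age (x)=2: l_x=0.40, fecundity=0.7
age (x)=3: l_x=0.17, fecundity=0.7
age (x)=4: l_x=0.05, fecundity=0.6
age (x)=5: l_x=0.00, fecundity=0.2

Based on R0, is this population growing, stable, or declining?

declining

R0 = Σ lx·mx = 0 + 0.36 + 0.28 + 0.119 + 0.03 + 0 = 0.789
R0 < 1, so the population is declining.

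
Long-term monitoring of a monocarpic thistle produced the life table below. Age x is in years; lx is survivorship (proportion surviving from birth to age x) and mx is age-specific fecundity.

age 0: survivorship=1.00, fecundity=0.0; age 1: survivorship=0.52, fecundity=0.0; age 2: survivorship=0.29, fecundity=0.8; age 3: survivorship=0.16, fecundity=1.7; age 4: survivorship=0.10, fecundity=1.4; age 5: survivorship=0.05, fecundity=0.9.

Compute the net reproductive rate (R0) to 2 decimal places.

0.69

lx·mx by age: 0, 0, 0.232, 0.272, 0.14, 0.045
R0 = Σ lx·mx = 0.689 → 0.69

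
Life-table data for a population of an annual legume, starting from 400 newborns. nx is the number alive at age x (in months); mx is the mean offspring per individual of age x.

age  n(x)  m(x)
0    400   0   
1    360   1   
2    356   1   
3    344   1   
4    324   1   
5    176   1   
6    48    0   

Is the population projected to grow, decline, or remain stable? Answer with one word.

growing

lx = nx/n0 = nx/400: 1, 0.9, 0.89, 0.86, 0.81, 0.44, 0.12
R0 = Σ lx·mx = 0 + 0.9 + 0.89 + 0.86 + 0.81 + 0.44 + 0 = 3.9
R0 > 1, so the population is growing.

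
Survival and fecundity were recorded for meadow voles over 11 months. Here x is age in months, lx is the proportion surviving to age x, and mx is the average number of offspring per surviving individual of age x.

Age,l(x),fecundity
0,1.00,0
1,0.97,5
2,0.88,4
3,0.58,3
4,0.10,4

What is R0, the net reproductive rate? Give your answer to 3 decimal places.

lx·mx by age: 0, 4.85, 3.52, 1.74, 0.4
R0 = Σ lx·mx = 10.51 → 10.510

10.510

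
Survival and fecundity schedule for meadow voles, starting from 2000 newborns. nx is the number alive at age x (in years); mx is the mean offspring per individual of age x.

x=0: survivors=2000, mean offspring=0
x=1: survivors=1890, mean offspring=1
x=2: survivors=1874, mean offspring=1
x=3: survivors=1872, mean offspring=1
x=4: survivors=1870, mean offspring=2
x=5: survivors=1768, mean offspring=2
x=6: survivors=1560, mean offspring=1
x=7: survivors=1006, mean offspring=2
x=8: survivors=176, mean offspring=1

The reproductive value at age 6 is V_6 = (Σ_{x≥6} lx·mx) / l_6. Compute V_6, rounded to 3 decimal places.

2.403

lx = nx/n0 = nx/2000: 1, 0.945, 0.937, 0.936, 0.935, 0.884, 0.78, 0.503, 0.088
lx·mx for x ≥ 6: 0.78, 1.006, 0.088 → sum = 1.874
V_6 = 1.874 / l_6 = 1.874 / 0.78 = 2.402564… → 2.403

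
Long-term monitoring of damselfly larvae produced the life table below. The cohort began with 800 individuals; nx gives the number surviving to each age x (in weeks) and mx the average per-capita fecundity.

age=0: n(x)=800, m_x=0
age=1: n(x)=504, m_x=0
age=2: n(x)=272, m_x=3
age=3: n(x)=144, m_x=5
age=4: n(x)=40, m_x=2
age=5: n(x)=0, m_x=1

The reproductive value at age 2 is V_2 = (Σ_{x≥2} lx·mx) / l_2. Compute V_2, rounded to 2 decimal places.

lx = nx/n0 = nx/800: 1, 0.63, 0.34, 0.18, 0.05, 0
lx·mx for x ≥ 2: 1.02, 0.9, 0.1, 0 → sum = 2.02
V_2 = 2.02 / l_2 = 2.02 / 0.34 = 5.941176… → 5.94

5.94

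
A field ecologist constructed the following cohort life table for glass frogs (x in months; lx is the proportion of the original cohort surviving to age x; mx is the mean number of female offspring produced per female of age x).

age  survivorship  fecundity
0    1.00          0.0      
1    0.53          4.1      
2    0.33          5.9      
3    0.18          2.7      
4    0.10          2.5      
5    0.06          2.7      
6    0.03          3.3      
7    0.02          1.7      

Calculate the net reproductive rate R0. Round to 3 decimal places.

lx·mx by age: 0, 2.173, 1.947, 0.486, 0.25, 0.162, 0.099, 0.034
R0 = Σ lx·mx = 5.151 → 5.151

5.151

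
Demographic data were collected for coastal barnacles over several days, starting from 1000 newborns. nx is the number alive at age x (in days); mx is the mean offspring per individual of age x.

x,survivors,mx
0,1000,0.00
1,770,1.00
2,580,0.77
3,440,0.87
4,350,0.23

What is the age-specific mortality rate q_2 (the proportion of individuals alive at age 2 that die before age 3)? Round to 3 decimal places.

0.241

lx = nx/n0 = nx/1000: 1, 0.77, 0.58, 0.44, 0.35
q_2 = (l_2 − l_3) / l_2 = (0.58 − 0.44) / 0.58
     = 0.14 / 0.58 = 0.241379… → 0.241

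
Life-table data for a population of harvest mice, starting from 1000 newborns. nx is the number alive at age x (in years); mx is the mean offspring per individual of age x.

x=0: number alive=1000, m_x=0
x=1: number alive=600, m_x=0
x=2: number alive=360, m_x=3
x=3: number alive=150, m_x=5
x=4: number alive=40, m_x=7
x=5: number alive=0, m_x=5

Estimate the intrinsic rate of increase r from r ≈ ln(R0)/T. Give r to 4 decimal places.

lx = nx/n0 = nx/1000: 1, 0.6, 0.36, 0.15, 0.04, 0
R0 = Σ lx·mx = 0 + 0 + 1.08 + 0.75 + 0.28 + 0 = 2.11
Σ x·lx·mx = 5.53; T = 5.53/2.11 = 2.62085…
r ≈ ln(R0)/T = ln(2.11)/2.62085… = 0.284903… → 0.2849

0.2849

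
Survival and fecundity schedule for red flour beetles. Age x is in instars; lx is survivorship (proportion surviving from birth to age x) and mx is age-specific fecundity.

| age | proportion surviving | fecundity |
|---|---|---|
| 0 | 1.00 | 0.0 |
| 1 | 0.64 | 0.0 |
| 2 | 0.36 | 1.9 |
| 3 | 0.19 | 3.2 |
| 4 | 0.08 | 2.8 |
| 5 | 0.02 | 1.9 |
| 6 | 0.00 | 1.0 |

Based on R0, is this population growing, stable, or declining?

R0 = Σ lx·mx = 0 + 0 + 0.684 + 0.608 + 0.224 + 0.038 + 0 = 1.554
R0 > 1, so the population is growing.

growing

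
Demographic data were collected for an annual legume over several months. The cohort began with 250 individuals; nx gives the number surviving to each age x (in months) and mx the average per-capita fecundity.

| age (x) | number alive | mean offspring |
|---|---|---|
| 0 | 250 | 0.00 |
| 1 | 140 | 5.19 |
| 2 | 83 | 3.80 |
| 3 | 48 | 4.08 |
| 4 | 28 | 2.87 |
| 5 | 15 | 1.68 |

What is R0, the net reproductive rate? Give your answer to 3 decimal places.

lx = nx/n0 = nx/250: 1, 0.56, 0.332, 0.192, 0.112, 0.06
lx·mx by age: 0, 2.9064, 1.2616, 0.78336, 0.32144, 0.1008
R0 = Σ lx·mx = 5.3736 → 5.374

5.374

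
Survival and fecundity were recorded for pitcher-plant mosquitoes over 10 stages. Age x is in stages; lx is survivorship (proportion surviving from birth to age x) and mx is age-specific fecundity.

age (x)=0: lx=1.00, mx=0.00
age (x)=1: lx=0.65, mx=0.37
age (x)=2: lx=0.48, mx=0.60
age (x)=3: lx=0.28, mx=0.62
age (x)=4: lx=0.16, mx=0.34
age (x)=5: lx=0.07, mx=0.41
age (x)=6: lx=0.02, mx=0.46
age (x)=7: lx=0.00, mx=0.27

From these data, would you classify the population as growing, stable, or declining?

declining

R0 = Σ lx·mx = 0 + 0.2405 + 0.288 + 0.1736 + 0.0544 + 0.0287 + 0.0092 + 0 = 0.7944
R0 < 1, so the population is declining.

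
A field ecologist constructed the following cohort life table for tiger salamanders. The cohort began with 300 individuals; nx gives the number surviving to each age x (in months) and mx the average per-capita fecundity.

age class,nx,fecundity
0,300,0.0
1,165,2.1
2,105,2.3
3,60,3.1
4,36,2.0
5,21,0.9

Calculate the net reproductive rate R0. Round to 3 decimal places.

2.883

lx = nx/n0 = nx/300: 1, 0.55, 0.35, 0.2, 0.12, 0.07
lx·mx by age: 0, 1.155, 0.805, 0.62, 0.24, 0.063
R0 = Σ lx·mx = 2.883 → 2.883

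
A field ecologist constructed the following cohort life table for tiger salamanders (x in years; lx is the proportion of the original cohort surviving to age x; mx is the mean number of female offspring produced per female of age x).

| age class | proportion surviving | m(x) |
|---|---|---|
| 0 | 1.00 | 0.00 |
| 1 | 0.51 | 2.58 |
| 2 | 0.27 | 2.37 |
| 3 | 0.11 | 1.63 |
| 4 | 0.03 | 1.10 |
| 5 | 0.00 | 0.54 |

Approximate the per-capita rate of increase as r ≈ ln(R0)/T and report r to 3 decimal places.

R0 = Σ lx·mx = 0 + 1.3158 + 0.6399 + 0.1793 + 0.033 + 0 = 2.168
Σ x·lx·mx = 3.2655; T = 3.2655/2.168 = 1.50623…
r ≈ ln(R0)/T = ln(2.168)/1.50623… = 0.51374… → 0.514

0.514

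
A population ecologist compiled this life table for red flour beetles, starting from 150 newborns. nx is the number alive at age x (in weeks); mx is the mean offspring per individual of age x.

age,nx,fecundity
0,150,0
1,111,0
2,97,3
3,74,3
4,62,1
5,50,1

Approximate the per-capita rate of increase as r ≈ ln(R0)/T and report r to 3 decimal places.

lx = nx/n0 = nx/150: 1, 0.74, 0.64667…, 0.49333…, 0.41333…, 0.33333…
R0 = Σ lx·mx = 0 + 0 + 1.94… + 1.48… + 0.41333… + 0.33333… = 4.166667…
Σ x·lx·mx = 11.64…; T = 11.64…/4.166667… = 2.7936…
r ≈ ln(R0)/T = ln(4.166667…)/2.7936… = 0.51085… → 0.511

0.511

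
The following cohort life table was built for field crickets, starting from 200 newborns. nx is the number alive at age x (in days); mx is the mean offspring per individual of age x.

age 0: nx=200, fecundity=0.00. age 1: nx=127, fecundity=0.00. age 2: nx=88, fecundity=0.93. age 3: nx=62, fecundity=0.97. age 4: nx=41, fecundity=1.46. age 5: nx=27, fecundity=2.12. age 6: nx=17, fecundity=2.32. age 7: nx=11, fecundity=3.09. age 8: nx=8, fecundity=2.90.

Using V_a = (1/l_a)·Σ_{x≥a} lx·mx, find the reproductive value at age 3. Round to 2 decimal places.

lx = nx/n0 = nx/200: 1, 0.635, 0.44, 0.31, 0.205, 0.135, 0.085, 0.055, 0.04
lx·mx for x ≥ 3: 0.3007, 0.2993, 0.2862, 0.1972, 0.16995, 0.116 → sum = 1.36935
V_3 = 1.36935 / l_3 = 1.36935 / 0.31 = 4.417258… → 4.42

4.42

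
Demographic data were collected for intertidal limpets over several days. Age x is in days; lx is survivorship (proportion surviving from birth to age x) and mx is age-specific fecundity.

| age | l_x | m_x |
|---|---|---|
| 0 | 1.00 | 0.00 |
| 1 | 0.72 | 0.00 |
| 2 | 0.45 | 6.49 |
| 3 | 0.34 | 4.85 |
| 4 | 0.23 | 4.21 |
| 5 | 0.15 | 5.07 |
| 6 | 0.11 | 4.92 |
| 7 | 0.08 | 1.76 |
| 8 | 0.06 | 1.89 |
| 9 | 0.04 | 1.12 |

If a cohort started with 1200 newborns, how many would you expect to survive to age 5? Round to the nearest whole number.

Expected survivors = N0 · l_5 = 1200 × 0.15 = 180 → 180

180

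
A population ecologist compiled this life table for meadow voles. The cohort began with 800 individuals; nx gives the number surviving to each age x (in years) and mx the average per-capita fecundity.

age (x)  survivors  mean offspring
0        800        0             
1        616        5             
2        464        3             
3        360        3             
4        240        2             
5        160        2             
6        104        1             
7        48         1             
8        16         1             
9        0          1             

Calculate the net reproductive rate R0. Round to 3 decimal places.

8.150

lx = nx/n0 = nx/800: 1, 0.77, 0.58, 0.45, 0.3, 0.2, 0.13, 0.06, 0.02, 0
lx·mx by age: 0, 3.85, 1.74, 1.35, 0.6, 0.4, 0.13, 0.06, 0.02, 0
R0 = Σ lx·mx = 8.15 → 8.150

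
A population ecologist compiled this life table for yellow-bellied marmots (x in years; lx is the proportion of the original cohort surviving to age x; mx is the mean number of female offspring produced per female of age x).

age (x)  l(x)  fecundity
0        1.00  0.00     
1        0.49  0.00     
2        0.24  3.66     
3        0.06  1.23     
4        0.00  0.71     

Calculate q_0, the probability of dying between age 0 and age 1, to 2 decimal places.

0.51

q_0 = (l_0 − l_1) / l_0 = (1 − 0.49) / 1
     = 0.51 / 1 = 0.51 → 0.51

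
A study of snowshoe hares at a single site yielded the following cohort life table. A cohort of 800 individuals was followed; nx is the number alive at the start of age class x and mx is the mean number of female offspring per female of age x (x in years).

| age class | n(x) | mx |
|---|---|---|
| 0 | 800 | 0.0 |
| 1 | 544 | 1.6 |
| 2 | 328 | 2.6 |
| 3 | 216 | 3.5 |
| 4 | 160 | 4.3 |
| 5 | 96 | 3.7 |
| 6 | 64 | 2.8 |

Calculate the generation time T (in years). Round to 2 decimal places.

2.82

lx = nx/n0 = nx/800: 1, 0.68, 0.41, 0.27, 0.2, 0.12, 0.08
lx·mx: 0, 1.088, 1.066, 0.945, 0.86, 0.444, 0.224 → R0 = 4.627
x·lx·mx: 0, 1.088, 2.132, 2.835, 3.44, 2.22, 1.344 → Σ = 13.059
T = 13.059 / 4.627 = 2.822347… → 2.82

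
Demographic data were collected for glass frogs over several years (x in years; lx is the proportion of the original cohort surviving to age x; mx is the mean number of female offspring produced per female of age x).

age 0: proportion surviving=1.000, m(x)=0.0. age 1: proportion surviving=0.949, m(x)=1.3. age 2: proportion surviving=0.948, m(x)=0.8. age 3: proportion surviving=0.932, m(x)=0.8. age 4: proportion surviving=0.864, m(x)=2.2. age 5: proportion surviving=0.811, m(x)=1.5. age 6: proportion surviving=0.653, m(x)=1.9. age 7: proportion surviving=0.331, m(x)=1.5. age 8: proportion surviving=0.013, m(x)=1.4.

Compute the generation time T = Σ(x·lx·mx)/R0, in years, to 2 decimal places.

3.91

lx·mx: 0, 1.2337, 0.7584, 0.7456, 1.9008, 1.2165, 1.2407, 0.4965, 0.0182 → R0 = 7.6104
x·lx·mx: 0, 1.2337, 1.5168, 2.2368, 7.6032, 6.0825, 7.4442, 3.4755, 0.1456 → Σ = 29.7383
T = 29.7383 / 7.6104 = 3.907587… → 3.91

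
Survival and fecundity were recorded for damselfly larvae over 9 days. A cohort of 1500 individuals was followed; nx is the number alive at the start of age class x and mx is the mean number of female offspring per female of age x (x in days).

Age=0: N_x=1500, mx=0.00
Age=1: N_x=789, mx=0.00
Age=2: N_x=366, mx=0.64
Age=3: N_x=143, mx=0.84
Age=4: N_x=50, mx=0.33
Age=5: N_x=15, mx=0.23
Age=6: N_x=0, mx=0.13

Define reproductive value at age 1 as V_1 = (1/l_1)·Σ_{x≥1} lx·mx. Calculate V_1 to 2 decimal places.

0.47

lx = nx/n0 = nx/1500: 1, 0.526, 0.244, 0.09533…, 0.03333…, 0.01, 0
lx·mx for x ≥ 1: 0, 0.15616, 0.08008…, 0.011…, 0.0023, 0 → sum = 0.24954…
V_1 = 0.24954… / l_1 = 0.24954… / 0.526 = 0.474411… → 0.47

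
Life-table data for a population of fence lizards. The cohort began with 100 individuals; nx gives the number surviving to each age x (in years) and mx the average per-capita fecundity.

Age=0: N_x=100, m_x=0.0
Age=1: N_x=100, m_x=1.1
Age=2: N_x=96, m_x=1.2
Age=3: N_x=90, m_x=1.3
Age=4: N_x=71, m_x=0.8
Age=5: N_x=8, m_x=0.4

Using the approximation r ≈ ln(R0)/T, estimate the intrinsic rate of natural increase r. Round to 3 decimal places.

lx = nx/n0 = nx/100: 1, 1, 0.96, 0.9, 0.71, 0.08
R0 = Σ lx·mx = 0 + 1.1 + 1.152 + 1.17 + 0.568 + 0.032 = 4.022
Σ x·lx·mx = 9.346; T = 9.346/4.022 = 2.32372…
r ≈ ln(R0)/T = ln(4.022)/2.32372… = 0.59894… → 0.599

0.599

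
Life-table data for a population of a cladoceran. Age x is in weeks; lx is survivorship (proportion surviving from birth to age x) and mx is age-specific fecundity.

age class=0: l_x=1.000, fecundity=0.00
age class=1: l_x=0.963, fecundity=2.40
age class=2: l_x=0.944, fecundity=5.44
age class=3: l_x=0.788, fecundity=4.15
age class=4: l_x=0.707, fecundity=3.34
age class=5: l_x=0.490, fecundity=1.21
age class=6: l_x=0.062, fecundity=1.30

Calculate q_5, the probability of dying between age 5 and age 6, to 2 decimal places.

0.87

q_5 = (l_5 − l_6) / l_5 = (0.49 − 0.062) / 0.49
     = 0.428 / 0.49 = 0.873469… → 0.87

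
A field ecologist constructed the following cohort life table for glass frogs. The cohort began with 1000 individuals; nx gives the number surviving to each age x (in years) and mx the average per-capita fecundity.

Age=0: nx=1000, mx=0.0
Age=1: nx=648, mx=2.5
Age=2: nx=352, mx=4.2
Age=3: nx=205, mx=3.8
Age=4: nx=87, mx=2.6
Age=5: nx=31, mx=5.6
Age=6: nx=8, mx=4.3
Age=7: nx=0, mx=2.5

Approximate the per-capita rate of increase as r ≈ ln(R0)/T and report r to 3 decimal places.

0.708

lx = nx/n0 = nx/1000: 1, 0.648, 0.352, 0.205, 0.087, 0.031, 0.008, 0
R0 = Σ lx·mx = 0 + 1.62 + 1.4784 + 0.779 + 0.2262 + 0.1736 + 0.0344 + 0 = 4.3116
Σ x·lx·mx = 8.893; T = 8.893/4.3116 = 2.06258…
r ≈ ln(R0)/T = ln(4.3116)/2.06258… = 0.70849… → 0.708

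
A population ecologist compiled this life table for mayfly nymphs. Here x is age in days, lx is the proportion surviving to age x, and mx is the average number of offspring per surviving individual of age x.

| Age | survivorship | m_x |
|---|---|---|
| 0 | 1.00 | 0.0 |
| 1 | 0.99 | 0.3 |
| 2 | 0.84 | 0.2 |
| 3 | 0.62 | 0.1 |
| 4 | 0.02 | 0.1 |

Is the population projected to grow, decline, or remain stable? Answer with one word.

declining

R0 = Σ lx·mx = 0 + 0.297 + 0.168 + 0.062 + 0.002 = 0.529
R0 < 1, so the population is declining.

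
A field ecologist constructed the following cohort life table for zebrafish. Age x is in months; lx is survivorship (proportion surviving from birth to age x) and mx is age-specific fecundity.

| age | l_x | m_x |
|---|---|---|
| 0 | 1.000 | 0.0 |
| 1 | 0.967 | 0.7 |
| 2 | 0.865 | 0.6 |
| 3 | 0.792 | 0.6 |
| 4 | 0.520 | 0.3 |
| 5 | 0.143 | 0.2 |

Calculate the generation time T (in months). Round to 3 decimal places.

2.106

lx·mx: 0, 0.6769, 0.519, 0.4752, 0.156, 0.0286 → R0 = 1.8557
x·lx·mx: 0, 0.6769, 1.038, 1.4256, 0.624, 0.143 → Σ = 3.9075
T = 3.9075 / 1.8557 = 2.105674… → 2.106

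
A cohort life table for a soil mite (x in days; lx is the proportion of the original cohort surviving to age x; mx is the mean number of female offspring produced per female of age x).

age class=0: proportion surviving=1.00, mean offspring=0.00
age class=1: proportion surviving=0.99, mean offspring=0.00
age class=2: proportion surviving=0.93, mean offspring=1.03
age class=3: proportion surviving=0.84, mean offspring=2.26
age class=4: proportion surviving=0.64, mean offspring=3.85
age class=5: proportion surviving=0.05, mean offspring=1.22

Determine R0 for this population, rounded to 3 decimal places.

5.381

lx·mx by age: 0, 0, 0.9579, 1.8984, 2.464, 0.061
R0 = Σ lx·mx = 5.3813 → 5.381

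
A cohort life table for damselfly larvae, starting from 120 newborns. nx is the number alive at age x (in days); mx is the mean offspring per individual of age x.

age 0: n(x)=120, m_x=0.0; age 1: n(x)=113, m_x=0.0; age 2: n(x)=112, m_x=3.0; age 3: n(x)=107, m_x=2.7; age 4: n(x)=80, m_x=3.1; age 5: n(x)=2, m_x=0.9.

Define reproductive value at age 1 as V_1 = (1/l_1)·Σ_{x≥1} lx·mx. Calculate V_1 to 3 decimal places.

lx = nx/n0 = nx/120: 1, 0.94167…, 0.93333…, 0.89167…, 0.66667…, 0.01667…
lx·mx for x ≥ 1: 0, 2.8…, 2.4075…, 2.066667…, 0.015… → sum = 7.289167…
V_1 = 7.289167… / l_1 = 7.289167… / 0.941667… = 7.740708… → 7.741

7.741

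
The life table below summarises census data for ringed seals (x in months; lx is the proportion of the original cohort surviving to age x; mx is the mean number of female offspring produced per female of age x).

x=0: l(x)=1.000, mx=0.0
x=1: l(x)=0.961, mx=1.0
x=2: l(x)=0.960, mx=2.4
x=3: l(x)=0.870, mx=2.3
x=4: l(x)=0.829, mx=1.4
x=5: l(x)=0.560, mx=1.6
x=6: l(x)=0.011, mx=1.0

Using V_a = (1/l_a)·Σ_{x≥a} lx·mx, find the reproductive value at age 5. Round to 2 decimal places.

1.62

lx·mx for x ≥ 5: 0.896, 0.011 → sum = 0.907
V_5 = 0.907 / l_5 = 0.907 / 0.56 = 1.619643… → 1.62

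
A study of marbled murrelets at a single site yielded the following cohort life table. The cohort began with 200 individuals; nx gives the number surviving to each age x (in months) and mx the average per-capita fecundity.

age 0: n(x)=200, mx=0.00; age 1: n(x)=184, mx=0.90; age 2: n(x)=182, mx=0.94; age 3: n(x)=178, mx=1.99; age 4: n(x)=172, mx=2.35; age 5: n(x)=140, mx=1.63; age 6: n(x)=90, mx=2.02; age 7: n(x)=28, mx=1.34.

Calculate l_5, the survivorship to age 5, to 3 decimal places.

l_5 = n_5/n_0 = 140/200 = 0.7 → 0.700

0.700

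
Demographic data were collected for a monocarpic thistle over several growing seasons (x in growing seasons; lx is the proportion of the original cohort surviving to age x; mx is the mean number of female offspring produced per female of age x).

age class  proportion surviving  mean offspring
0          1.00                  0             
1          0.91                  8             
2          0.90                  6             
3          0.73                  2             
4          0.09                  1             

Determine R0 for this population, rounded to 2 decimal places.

lx·mx by age: 0, 7.28, 5.4, 1.46, 0.09
R0 = Σ lx·mx = 14.23 → 14.23

14.23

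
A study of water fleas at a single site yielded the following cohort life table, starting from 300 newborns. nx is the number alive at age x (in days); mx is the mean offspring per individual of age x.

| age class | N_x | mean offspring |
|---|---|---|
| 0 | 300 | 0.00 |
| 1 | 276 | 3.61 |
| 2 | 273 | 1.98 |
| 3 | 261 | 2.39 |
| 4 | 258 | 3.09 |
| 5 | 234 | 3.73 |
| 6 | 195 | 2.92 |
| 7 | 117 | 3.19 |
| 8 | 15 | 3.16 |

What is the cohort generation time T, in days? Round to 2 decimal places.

3.72

lx = nx/n0 = nx/300: 1, 0.92, 0.91, 0.87, 0.86, 0.78, 0.65, 0.39, 0.05
lx·mx: 0, 3.3212, 1.8018, 2.0793, 2.6574, 2.9094, 1.898, 1.2441, 0.158 → R0 = 16.0692
x·lx·mx: 0, 3.3212, 3.6036, 6.2379, 10.6296, 14.547, 11.388, 8.7087, 1.264 → Σ = 59.7
T = 59.7 / 16.0692 = 3.715182… → 3.72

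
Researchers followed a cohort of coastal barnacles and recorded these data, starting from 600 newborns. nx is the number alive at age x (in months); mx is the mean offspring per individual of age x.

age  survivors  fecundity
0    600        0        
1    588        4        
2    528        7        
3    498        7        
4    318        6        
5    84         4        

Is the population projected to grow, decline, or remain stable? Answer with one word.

growing

lx = nx/n0 = nx/600: 1, 0.98, 0.88, 0.83, 0.53, 0.14
R0 = Σ lx·mx = 0 + 3.92 + 6.16 + 5.81 + 3.18 + 0.56 = 19.63
R0 > 1, so the population is growing.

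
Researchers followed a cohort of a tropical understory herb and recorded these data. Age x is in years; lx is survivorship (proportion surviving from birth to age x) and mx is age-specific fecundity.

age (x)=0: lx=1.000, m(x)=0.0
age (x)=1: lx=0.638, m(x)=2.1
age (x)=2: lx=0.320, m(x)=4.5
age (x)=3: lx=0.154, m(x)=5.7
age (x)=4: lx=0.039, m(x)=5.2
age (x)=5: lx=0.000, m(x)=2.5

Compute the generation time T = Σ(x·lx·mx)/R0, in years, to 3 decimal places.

lx·mx: 0, 1.3398, 1.44, 0.8778, 0.2028, 0 → R0 = 3.8604
x·lx·mx: 0, 1.3398, 2.88, 2.6334, 0.8112, 0 → Σ = 7.6644
T = 7.6644 / 3.8604 = 1.98539… → 1.985

1.985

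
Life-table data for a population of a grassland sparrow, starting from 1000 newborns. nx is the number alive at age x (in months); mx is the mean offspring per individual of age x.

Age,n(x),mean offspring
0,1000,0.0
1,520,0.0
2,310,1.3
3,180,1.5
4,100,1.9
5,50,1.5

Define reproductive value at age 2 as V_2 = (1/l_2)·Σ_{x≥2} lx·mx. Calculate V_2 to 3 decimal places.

lx = nx/n0 = nx/1000: 1, 0.52, 0.31, 0.18, 0.1, 0.05
lx·mx for x ≥ 2: 0.403, 0.27, 0.19, 0.075 → sum = 0.938
V_2 = 0.938 / l_2 = 0.938 / 0.31 = 3.025806… → 3.026

3.026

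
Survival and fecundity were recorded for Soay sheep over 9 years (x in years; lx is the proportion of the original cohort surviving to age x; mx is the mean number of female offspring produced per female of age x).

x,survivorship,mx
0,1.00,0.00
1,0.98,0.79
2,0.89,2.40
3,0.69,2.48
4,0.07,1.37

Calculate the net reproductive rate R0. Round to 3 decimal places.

4.717

lx·mx by age: 0, 0.7742, 2.136, 1.7112, 0.0959
R0 = Σ lx·mx = 4.7173 → 4.717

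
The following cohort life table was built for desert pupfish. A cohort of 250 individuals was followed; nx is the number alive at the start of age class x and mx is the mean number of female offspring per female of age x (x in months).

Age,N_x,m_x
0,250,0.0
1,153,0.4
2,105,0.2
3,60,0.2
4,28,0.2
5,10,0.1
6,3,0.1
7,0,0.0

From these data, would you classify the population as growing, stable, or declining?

declining

lx = nx/n0 = nx/250: 1, 0.612, 0.42, 0.24, 0.112, 0.04, 0.012, 0
R0 = Σ lx·mx = 0 + 0.2448 + 0.084 + 0.048 + 0.0224 + 0.004 + 0.0012 + 0 = 0.4044
R0 < 1, so the population is declining.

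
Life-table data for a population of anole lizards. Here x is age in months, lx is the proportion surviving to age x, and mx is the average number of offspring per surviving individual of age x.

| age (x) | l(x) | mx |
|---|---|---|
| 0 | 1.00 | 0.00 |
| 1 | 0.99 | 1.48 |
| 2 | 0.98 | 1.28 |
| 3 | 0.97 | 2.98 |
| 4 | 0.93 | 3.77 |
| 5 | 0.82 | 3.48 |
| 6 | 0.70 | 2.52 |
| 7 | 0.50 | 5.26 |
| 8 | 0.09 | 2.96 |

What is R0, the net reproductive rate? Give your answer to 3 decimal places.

lx·mx by age: 0, 1.4652, 1.2544, 2.8906, 3.5061, 2.8536, 1.764, 2.63, 0.2664
R0 = Σ lx·mx = 16.6303 → 16.630

16.630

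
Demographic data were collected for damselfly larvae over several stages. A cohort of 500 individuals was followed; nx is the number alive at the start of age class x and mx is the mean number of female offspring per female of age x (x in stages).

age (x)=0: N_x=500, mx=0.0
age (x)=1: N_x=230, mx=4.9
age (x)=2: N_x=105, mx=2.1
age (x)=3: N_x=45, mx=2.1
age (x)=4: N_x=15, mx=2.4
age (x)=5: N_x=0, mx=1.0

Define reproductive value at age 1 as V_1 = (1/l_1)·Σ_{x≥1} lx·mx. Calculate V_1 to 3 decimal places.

6.426

lx = nx/n0 = nx/500: 1, 0.46, 0.21, 0.09, 0.03, 0
lx·mx for x ≥ 1: 2.254, 0.441, 0.189, 0.072, 0 → sum = 2.956
V_1 = 2.956 / l_1 = 2.956 / 0.46 = 6.426087… → 6.426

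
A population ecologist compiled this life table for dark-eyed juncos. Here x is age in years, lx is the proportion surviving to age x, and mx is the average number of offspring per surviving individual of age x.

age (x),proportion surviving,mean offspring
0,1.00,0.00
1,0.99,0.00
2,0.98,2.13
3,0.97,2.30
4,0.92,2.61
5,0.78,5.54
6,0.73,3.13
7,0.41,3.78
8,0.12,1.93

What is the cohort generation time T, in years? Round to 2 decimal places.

4.53

lx·mx: 0, 0, 2.0874, 2.231, 2.4012, 4.3212, 2.2849, 1.5498, 0.2316 → R0 = 15.1071
x·lx·mx: 0, 0, 4.1748, 6.693, 9.6048, 21.606, 13.7094, 10.8486, 1.8528 → Σ = 68.4894
T = 68.4894 / 15.1071 = 4.53359… → 4.53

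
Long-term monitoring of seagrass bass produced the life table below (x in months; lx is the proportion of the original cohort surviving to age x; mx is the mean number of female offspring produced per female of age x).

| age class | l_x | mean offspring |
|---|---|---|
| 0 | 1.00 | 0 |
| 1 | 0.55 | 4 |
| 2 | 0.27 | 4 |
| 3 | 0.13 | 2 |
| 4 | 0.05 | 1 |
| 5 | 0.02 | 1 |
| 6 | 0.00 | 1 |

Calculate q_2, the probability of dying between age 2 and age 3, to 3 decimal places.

0.519

q_2 = (l_2 − l_3) / l_2 = (0.27 − 0.13) / 0.27
     = 0.14 / 0.27 = 0.518519… → 0.519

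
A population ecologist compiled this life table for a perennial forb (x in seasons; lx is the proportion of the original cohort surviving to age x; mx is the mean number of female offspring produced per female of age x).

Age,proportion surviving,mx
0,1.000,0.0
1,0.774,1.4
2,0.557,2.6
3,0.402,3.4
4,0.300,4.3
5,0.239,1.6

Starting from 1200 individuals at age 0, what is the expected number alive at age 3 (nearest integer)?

482

Expected survivors = N0 · l_3 = 1200 × 0.402 = 482.4 → 482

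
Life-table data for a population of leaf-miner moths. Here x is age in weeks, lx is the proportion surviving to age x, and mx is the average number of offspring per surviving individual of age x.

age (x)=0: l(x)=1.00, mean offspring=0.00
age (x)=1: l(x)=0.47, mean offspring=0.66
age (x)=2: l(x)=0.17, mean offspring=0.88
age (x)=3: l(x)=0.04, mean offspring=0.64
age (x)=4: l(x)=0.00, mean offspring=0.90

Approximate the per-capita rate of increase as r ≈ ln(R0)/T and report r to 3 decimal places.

-0.511

R0 = Σ lx·mx = 0 + 0.3102 + 0.1496 + 0.0256 + 0 = 0.4854
Σ x·lx·mx = 0.6862; T = 0.6862/0.4854 = 1.41368…
r ≈ ln(R0)/T = ln(0.4854)/1.41368… = -0.51128… → -0.511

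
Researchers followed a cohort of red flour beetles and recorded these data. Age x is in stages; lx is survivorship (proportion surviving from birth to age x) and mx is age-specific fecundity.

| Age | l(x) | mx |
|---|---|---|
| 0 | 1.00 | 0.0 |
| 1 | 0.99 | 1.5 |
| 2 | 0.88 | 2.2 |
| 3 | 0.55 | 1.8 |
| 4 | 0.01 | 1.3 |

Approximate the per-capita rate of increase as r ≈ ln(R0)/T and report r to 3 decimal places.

R0 = Σ lx·mx = 0 + 1.485 + 1.936 + 0.99 + 0.013 = 4.424
Σ x·lx·mx = 8.379; T = 8.379/4.424 = 1.89399…
r ≈ ln(R0)/T = ln(4.424)/1.89399… = 0.78514… → 0.785

0.785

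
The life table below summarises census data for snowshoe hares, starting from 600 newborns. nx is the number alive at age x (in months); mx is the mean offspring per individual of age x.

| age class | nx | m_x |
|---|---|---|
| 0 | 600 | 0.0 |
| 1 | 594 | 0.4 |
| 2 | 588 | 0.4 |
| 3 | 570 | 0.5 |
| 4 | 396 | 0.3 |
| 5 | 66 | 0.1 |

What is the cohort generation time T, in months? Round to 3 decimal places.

2.345

lx = nx/n0 = nx/600: 1, 0.99, 0.98, 0.95, 0.66, 0.11
lx·mx: 0, 0.396, 0.392, 0.475, 0.198, 0.011 → R0 = 1.472
x·lx·mx: 0, 0.396, 0.784, 1.425, 0.792, 0.055 → Σ = 3.452
T = 3.452 / 1.472 = 2.345109… → 2.345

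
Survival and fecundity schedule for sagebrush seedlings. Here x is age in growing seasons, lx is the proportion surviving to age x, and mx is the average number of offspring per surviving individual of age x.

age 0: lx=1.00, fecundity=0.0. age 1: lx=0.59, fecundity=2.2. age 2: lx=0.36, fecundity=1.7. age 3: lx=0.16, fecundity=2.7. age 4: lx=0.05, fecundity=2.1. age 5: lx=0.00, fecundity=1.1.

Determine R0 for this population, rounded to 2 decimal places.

lx·mx by age: 0, 1.298, 0.612, 0.432, 0.105, 0
R0 = Σ lx·mx = 2.447 → 2.45

2.45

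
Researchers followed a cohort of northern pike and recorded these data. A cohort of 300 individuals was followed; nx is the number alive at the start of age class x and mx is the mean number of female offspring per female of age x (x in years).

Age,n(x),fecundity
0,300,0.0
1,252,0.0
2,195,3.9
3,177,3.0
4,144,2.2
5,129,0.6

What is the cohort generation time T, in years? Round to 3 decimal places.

lx = nx/n0 = nx/300: 1, 0.84, 0.65, 0.59, 0.48, 0.43
lx·mx: 0, 0, 2.535, 1.77, 1.056, 0.258 → R0 = 5.619
x·lx·mx: 0, 0, 5.07, 5.31, 4.224, 1.29 → Σ = 15.894
T = 15.894 / 5.619 = 2.828617… → 2.829

2.829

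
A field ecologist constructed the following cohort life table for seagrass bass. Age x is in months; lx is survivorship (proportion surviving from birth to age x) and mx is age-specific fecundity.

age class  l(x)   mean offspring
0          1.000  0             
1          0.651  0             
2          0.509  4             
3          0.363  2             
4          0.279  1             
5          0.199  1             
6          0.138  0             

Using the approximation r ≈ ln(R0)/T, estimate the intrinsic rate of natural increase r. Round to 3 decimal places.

R0 = Σ lx·mx = 0 + 0 + 2.036 + 0.726 + 0.279 + 0.199 + 0 = 3.24
Σ x·lx·mx = 8.361; T = 8.361/3.24 = 2.58056…
r ≈ ln(R0)/T = ln(3.24)/2.58056… = 0.45555… → 0.456

0.456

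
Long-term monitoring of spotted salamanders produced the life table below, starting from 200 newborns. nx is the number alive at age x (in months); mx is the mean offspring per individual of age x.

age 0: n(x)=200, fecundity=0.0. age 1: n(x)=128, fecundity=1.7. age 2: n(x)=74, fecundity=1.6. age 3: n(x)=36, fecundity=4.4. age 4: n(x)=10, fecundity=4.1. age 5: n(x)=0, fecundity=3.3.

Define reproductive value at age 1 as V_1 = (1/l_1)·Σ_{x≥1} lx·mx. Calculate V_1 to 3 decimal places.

4.183

lx = nx/n0 = nx/200: 1, 0.64, 0.37, 0.18, 0.05, 0
lx·mx for x ≥ 1: 1.088, 0.592, 0.792, 0.205, 0 → sum = 2.677
V_1 = 2.677 / l_1 = 2.677 / 0.64 = 4.182813… → 4.183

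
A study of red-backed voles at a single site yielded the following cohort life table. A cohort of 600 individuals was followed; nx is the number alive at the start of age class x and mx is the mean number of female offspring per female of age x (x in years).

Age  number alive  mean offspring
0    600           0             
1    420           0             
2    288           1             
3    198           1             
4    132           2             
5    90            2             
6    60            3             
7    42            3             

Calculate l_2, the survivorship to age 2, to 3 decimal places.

l_2 = n_2/n_0 = 288/600 = 0.48 → 0.480

0.480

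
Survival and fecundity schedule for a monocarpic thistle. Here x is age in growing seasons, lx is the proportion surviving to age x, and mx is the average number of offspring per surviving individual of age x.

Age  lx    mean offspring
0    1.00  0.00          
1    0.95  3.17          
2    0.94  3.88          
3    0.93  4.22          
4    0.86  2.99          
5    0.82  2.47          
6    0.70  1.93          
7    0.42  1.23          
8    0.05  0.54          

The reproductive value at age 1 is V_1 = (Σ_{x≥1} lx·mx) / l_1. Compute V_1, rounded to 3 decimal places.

lx·mx for x ≥ 1: 3.0115, 3.6472, 3.9246, 2.5714, 2.0254, 1.351, 0.5166, 0.027 → sum = 17.0747
V_1 = 17.0747 / l_1 = 17.0747 / 0.95 = 17.973368… → 17.973

17.973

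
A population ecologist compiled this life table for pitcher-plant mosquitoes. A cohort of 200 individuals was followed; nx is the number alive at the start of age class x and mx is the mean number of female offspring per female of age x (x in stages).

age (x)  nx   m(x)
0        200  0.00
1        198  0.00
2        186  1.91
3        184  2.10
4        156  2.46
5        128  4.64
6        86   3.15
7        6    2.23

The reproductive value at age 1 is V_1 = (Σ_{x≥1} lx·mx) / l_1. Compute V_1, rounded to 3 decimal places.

lx = nx/n0 = nx/200: 1, 0.99, 0.93, 0.92, 0.78, 0.64, 0.43, 0.03
lx·mx for x ≥ 1: 0, 1.7763, 1.932, 1.9188, 2.9696, 1.3545, 0.0669 → sum = 10.0181
V_1 = 10.0181 / l_1 = 10.0181 / 0.99 = 10.119293… → 10.119

10.119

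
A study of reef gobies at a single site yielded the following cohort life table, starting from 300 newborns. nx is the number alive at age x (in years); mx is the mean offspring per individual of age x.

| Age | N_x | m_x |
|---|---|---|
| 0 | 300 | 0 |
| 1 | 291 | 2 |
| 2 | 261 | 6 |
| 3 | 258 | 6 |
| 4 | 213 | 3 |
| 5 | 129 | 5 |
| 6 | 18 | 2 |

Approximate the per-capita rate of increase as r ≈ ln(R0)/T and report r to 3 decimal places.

lx = nx/n0 = nx/300: 1, 0.97, 0.87, 0.86, 0.71, 0.43, 0.06
R0 = Σ lx·mx = 0 + 1.94 + 5.22 + 5.16 + 2.13 + 2.15 + 0.12 = 16.72
Σ x·lx·mx = 47.85; T = 47.85/16.72 = 2.86184…
r ≈ ln(R0)/T = ln(16.72)/2.86184… = 0.98419… → 0.984

0.984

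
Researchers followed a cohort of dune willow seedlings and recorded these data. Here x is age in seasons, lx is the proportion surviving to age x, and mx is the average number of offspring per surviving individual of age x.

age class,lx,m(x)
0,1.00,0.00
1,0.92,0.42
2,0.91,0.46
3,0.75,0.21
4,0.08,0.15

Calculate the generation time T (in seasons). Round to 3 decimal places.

lx·mx: 0, 0.3864, 0.4186, 0.1575, 0.012 → R0 = 0.9745
x·lx·mx: 0, 0.3864, 0.8372, 0.4725, 0.048 → Σ = 1.7441
T = 1.7441 / 0.9745 = 1.789738… → 1.790

1.790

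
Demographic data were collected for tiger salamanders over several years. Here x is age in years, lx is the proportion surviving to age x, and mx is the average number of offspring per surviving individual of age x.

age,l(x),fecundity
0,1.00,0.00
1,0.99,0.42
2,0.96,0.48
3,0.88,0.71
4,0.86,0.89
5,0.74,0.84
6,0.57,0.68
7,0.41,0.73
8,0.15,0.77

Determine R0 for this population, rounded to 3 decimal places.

3.691

lx·mx by age: 0, 0.4158, 0.4608, 0.6248, 0.7654, 0.6216, 0.3876, 0.2993, 0.1155
R0 = Σ lx·mx = 3.6908 → 3.691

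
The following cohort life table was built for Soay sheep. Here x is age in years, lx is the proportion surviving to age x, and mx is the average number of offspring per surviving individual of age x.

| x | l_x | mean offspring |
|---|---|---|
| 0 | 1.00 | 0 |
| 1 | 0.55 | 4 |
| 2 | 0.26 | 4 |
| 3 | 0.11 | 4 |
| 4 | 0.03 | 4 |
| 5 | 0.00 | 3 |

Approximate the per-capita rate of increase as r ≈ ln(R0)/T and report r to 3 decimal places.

0.834

R0 = Σ lx·mx = 0 + 2.2 + 1.04 + 0.44 + 0.12 + 0 = 3.8
Σ x·lx·mx = 6.08; T = 6.08/3.8 = 1.6
r ≈ ln(R0)/T = ln(3.8)/1.6 = 0.83438… → 0.834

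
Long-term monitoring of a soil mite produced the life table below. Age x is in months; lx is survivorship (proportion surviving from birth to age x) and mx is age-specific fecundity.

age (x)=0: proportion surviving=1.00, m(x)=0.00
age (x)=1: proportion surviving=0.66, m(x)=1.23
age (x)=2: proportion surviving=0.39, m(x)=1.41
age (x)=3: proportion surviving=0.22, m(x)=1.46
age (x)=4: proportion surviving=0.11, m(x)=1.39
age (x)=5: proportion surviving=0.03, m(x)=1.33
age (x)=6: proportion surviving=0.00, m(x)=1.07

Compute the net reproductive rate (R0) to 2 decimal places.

lx·mx by age: 0, 0.8118, 0.5499, 0.3212, 0.1529, 0.0399, 0
R0 = Σ lx·mx = 1.8757 → 1.88

1.88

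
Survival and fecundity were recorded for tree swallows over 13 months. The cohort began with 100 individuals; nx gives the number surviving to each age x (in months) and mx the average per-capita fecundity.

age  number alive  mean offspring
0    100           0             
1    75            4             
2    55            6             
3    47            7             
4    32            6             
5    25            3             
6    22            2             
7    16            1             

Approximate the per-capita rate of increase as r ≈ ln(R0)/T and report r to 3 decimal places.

lx = nx/n0 = nx/100: 1, 0.75, 0.55, 0.47, 0.32, 0.25, 0.22, 0.16
R0 = Σ lx·mx = 0 + 3 + 3.3 + 3.29 + 1.92 + 0.75 + 0.44 + 0.16 = 12.86
Σ x·lx·mx = 34.66; T = 34.66/12.86 = 2.69518…
r ≈ ln(R0)/T = ln(12.86)/2.69518… = 0.94766… → 0.948

0.948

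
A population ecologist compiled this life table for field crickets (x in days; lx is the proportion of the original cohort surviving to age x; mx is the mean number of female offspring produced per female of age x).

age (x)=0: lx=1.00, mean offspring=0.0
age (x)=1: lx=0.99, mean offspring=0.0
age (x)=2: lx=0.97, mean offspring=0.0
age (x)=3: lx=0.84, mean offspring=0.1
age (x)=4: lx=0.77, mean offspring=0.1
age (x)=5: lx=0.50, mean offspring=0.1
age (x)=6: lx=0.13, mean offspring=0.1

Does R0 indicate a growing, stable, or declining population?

R0 = Σ lx·mx = 0 + 0 + 0 + 0.084 + 0.077 + 0.05 + 0.013 = 0.224
R0 < 1, so the population is declining.

declining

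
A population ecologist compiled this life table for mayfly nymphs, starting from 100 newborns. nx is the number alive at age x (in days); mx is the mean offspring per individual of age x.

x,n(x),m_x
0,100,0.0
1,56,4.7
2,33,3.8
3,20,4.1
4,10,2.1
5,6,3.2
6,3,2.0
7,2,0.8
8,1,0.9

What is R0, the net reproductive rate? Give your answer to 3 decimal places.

lx = nx/n0 = nx/100: 1, 0.56, 0.33, 0.2, 0.1, 0.06, 0.03, 0.02, 0.01
lx·mx by age: 0, 2.632, 1.254, 0.82, 0.21, 0.192, 0.06, 0.016, 0.009
R0 = Σ lx·mx = 5.193 → 5.193

5.193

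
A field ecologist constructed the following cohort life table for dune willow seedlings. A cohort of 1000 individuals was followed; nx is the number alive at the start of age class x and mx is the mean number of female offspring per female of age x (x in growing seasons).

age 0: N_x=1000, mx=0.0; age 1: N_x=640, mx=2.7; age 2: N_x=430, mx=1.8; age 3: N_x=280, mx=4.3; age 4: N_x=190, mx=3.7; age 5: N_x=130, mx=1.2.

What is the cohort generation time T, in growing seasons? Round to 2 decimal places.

2.30

lx = nx/n0 = nx/1000: 1, 0.64, 0.43, 0.28, 0.19, 0.13
lx·mx: 0, 1.728, 0.774, 1.204, 0.703, 0.156 → R0 = 4.565
x·lx·mx: 0, 1.728, 1.548, 3.612, 2.812, 0.78 → Σ = 10.48
T = 10.48 / 4.565 = 2.295728… → 2.30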